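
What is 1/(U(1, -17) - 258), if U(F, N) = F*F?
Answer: -1/257 ≈ -0.0038911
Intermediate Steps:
U(F, N) = F²
1/(U(1, -17) - 258) = 1/(1² - 258) = 1/(1 - 258) = 1/(-257) = -1/257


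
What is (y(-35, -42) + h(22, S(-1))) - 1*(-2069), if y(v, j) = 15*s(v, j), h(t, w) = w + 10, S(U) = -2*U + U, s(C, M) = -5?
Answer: 2005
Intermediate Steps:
S(U) = -U
h(t, w) = 10 + w
y(v, j) = -75 (y(v, j) = 15*(-5) = -75)
(y(-35, -42) + h(22, S(-1))) - 1*(-2069) = (-75 + (10 - 1*(-1))) - 1*(-2069) = (-75 + (10 + 1)) + 2069 = (-75 + 11) + 2069 = -64 + 2069 = 2005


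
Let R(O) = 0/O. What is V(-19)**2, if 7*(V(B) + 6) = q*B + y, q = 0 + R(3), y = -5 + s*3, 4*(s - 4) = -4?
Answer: 1444/49 ≈ 29.469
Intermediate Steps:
s = 3 (s = 4 + (1/4)*(-4) = 4 - 1 = 3)
y = 4 (y = -5 + 3*3 = -5 + 9 = 4)
R(O) = 0
q = 0 (q = 0 + 0 = 0)
V(B) = -38/7 (V(B) = -6 + (0*B + 4)/7 = -6 + (0 + 4)/7 = -6 + (1/7)*4 = -6 + 4/7 = -38/7)
V(-19)**2 = (-38/7)**2 = 1444/49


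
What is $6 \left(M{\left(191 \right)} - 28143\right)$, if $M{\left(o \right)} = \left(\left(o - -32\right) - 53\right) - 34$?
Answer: $-168042$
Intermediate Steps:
$M{\left(o \right)} = -55 + o$ ($M{\left(o \right)} = \left(\left(o + 32\right) - 53\right) - 34 = \left(\left(32 + o\right) - 53\right) - 34 = \left(-21 + o\right) - 34 = -55 + o$)
$6 \left(M{\left(191 \right)} - 28143\right) = 6 \left(\left(-55 + 191\right) - 28143\right) = 6 \left(136 - 28143\right) = 6 \left(-28007\right) = -168042$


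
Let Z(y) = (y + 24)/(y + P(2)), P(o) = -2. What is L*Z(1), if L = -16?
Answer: 400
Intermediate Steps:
Z(y) = (24 + y)/(-2 + y) (Z(y) = (y + 24)/(y - 2) = (24 + y)/(-2 + y))
L*Z(1) = -16*(24 + 1)/(-2 + 1) = -16*25/(-1) = -(-16)*25 = -16*(-25) = 400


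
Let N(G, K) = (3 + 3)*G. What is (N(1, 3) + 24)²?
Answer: 900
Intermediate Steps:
N(G, K) = 6*G
(N(1, 3) + 24)² = (6*1 + 24)² = (6 + 24)² = 30² = 900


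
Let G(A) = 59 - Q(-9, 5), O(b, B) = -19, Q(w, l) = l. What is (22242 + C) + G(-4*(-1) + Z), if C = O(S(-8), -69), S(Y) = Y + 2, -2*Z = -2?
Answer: 22277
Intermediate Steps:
Z = 1 (Z = -1/2*(-2) = 1)
S(Y) = 2 + Y
G(A) = 54 (G(A) = 59 - 1*5 = 59 - 5 = 54)
C = -19
(22242 + C) + G(-4*(-1) + Z) = (22242 - 19) + 54 = 22223 + 54 = 22277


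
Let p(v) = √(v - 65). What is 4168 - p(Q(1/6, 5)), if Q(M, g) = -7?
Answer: 4168 - 6*I*√2 ≈ 4168.0 - 8.4853*I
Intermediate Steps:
p(v) = √(-65 + v)
4168 - p(Q(1/6, 5)) = 4168 - √(-65 - 7) = 4168 - √(-72) = 4168 - 6*I*√2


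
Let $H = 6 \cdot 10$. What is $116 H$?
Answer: $6960$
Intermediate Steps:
$H = 60$
$116 H = 116 \cdot 60 = 6960$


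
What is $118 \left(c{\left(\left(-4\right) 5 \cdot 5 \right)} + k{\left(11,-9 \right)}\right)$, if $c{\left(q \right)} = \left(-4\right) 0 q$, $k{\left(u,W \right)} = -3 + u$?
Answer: $944$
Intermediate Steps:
$c{\left(q \right)} = 0$ ($c{\left(q \right)} = 0 q = 0$)
$118 \left(c{\left(\left(-4\right) 5 \cdot 5 \right)} + k{\left(11,-9 \right)}\right) = 118 \left(0 + \left(-3 + 11\right)\right) = 118 \left(0 + 8\right) = 118 \cdot 8 = 944$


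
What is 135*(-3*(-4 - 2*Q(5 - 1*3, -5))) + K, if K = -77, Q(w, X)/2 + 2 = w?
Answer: 1543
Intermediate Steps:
Q(w, X) = -4 + 2*w
135*(-3*(-4 - 2*Q(5 - 1*3, -5))) + K = 135*(-3*(-4 - 2*(-4 + 2*(5 - 1*3)))) - 77 = 135*(-3*(-4 - 2*(-4 + 2*(5 - 3)))) - 77 = 135*(-3*(-4 - 2*(-4 + 2*2))) - 77 = 135*(-3*(-4 - 2*(-4 + 4))) - 77 = 135*(-3*(-4 - 2*0)) - 77 = 135*(-3*(-4 + 0)) - 77 = 135*(-3*(-4)) - 77 = 135*12 - 77 = 1620 - 77 = 1543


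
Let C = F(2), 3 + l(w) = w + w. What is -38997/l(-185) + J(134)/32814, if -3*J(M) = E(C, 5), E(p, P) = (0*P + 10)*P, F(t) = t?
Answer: 1919462012/18359433 ≈ 104.55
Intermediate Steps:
l(w) = -3 + 2*w (l(w) = -3 + (w + w) = -3 + 2*w)
C = 2
E(p, P) = 10*P (E(p, P) = (0 + 10)*P = 10*P)
J(M) = -50/3 (J(M) = -10*5/3 = -⅓*50 = -50/3)
-38997/l(-185) + J(134)/32814 = -38997/(-3 + 2*(-185)) - 50/3/32814 = -38997/(-3 - 370) - 50/3*1/32814 = -38997/(-373) - 25/49221 = -38997*(-1/373) - 25/49221 = 38997/373 - 25/49221 = 1919462012/18359433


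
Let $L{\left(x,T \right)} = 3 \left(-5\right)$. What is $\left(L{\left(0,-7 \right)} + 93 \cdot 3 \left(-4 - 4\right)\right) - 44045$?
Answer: $-46292$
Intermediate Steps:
$L{\left(x,T \right)} = -15$
$\left(L{\left(0,-7 \right)} + 93 \cdot 3 \left(-4 - 4\right)\right) - 44045 = \left(-15 + 93 \cdot 3 \left(-4 - 4\right)\right) - 44045 = \left(-15 + 93 \cdot 3 \left(-8\right)\right) - 44045 = \left(-15 + 93 \left(-24\right)\right) - 44045 = \left(-15 - 2232\right) - 44045 = -2247 - 44045 = -46292$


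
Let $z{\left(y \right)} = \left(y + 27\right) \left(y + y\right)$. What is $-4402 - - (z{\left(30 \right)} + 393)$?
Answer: $-589$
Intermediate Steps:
$z{\left(y \right)} = 2 y \left(27 + y\right)$ ($z{\left(y \right)} = \left(27 + y\right) 2 y = 2 y \left(27 + y\right)$)
$-4402 - - (z{\left(30 \right)} + 393) = -4402 - - (2 \cdot 30 \left(27 + 30\right) + 393) = -4402 - - (2 \cdot 30 \cdot 57 + 393) = -4402 - - (3420 + 393) = -4402 - \left(-1\right) 3813 = -4402 - -3813 = -4402 + 3813 = -589$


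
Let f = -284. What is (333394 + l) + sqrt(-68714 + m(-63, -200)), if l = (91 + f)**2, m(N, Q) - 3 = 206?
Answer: 370643 + I*sqrt(68505) ≈ 3.7064e+5 + 261.73*I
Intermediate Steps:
m(N, Q) = 209 (m(N, Q) = 3 + 206 = 209)
l = 37249 (l = (91 - 284)**2 = (-193)**2 = 37249)
(333394 + l) + sqrt(-68714 + m(-63, -200)) = (333394 + 37249) + sqrt(-68714 + 209) = 370643 + sqrt(-68505) = 370643 + I*sqrt(68505)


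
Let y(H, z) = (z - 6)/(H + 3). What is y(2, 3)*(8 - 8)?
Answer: 0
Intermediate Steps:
y(H, z) = (-6 + z)/(3 + H)
y(2, 3)*(8 - 8) = ((-6 + 3)/(3 + 2))*(8 - 8) = (-3/5)*0 = ((⅕)*(-3))*0 = -⅗*0 = 0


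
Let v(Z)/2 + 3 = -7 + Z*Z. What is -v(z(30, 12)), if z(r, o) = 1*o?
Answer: -268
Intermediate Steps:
z(r, o) = o
v(Z) = -20 + 2*Z**2 (v(Z) = -6 + 2*(-7 + Z*Z) = -6 + 2*(-7 + Z**2) = -6 + (-14 + 2*Z**2) = -20 + 2*Z**2)
-v(z(30, 12)) = -(-20 + 2*12**2) = -(-20 + 2*144) = -(-20 + 288) = -1*268 = -268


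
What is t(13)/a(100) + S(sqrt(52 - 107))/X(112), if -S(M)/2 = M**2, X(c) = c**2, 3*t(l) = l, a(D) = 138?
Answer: 52153/1298304 ≈ 0.040170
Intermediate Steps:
t(l) = l/3
S(M) = -2*M**2
t(13)/a(100) + S(sqrt(52 - 107))/X(112) = ((1/3)*13)/138 + (-2*(sqrt(52 - 107))**2)/(112**2) = (13/3)*(1/138) - 2*(sqrt(-55))**2/12544 = 13/414 - 2*(I*sqrt(55))**2*(1/12544) = 13/414 - 2*(-55)*(1/12544) = 13/414 + 110*(1/12544) = 13/414 + 55/6272 = 52153/1298304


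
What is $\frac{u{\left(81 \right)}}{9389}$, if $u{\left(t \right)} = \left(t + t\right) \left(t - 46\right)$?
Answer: $\frac{5670}{9389} \approx 0.6039$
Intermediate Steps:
$u{\left(t \right)} = 2 t \left(-46 + t\right)$
$\frac{u{\left(81 \right)}}{9389} = \frac{2 \cdot 81 \left(-46 + 81\right)}{9389} = 2 \cdot 81 \cdot 35 \cdot \frac{1}{9389} = 5670 \cdot \frac{1}{9389} = \frac{5670}{9389}$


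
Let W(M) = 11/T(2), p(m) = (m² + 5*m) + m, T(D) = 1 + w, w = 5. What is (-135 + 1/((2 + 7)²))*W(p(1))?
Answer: -60137/243 ≈ -247.48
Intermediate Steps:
T(D) = 6 (T(D) = 1 + 5 = 6)
p(m) = m² + 6*m
W(M) = 11/6
(-135 + 1/((2 + 7)²))*W(p(1)) = (-135 + 1/((2 + 7)²))*(11/6) = (-135 + 1/(9²))*(11/6) = (-135 + 1/81)*(11/6) = -10934/81*11/6 = -60137/243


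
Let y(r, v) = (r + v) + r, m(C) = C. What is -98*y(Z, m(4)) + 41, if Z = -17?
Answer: 2981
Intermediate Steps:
y(r, v) = v + 2*r
-98*y(Z, m(4)) + 41 = -98*(4 + 2*(-17)) + 41 = -98*(4 - 34) + 41 = -98*(-30) + 41 = 2940 + 41 = 2981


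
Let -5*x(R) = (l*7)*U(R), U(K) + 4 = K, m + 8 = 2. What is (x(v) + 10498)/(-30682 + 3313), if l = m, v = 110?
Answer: -56942/136845 ≈ -0.41611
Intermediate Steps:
m = -6 (m = -8 + 2 = -6)
U(K) = -4 + K
l = -6
x(R) = -168/5 + 42*R/5 (x(R) = -(-6*7)*(-4 + R)/5 = -(-42)*(-4 + R)/5 = -(168 - 42*R)/5 = -168/5 + 42*R/5)
(x(v) + 10498)/(-30682 + 3313) = ((-168/5 + (42/5)*110) + 10498)/(-30682 + 3313) = ((-168/5 + 924) + 10498)/(-27369) = (4452/5 + 10498)*(-1/27369) = (56942/5)*(-1/27369) = -56942/136845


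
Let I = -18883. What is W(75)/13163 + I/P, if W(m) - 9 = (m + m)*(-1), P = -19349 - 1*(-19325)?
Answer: 248553545/315912 ≈ 786.78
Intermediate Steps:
P = -24 (P = -19349 + 19325 = -24)
W(m) = 9 - 2*m (W(m) = 9 + (m + m)*(-1) = 9 + (2*m)*(-1) = 9 - 2*m)
W(75)/13163 + I/P = (9 - 2*75)/13163 - 18883/(-24) = (9 - 150)*(1/13163) - 18883*(-1/24) = -141*1/13163 + 18883/24 = -141/13163 + 18883/24 = 248553545/315912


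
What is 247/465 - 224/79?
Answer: -84647/36735 ≈ -2.3043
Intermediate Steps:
247/465 - 224/79 = -84647/36735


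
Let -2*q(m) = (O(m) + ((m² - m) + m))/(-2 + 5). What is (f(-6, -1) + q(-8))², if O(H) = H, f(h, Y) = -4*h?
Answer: 1936/9 ≈ 215.11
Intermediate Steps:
q(m) = -m/6 - m²/6 (q(m) = -(m + ((m² - m) + m))/(2*(-2 + 5)) = -(m + m²)/(2*3) = -(m/3 + m²/3)/2 = -m/6 - m²/6)
(f(-6, -1) + q(-8))² = (-4*(-6) + (⅙)*(-8)*(-1 - 1*(-8)))² = (24 + (⅙)*(-8)*(-1 + 8))² = (24 + (⅙)*(-8)*7)² = (24 - 28/3)² = (44/3)² = 1936/9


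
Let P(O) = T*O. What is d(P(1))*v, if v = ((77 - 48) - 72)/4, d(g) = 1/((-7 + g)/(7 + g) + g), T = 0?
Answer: 43/4 ≈ 10.750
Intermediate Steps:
P(O) = 0 (P(O) = 0*O = 0)
d(g) = 1/(g + (-7 + g)/(7 + g)) (d(g) = 1/((-7 + g)/(7 + g) + g) = 1/(g + (-7 + g)/(7 + g)))
v = -43/4 (v = (29 - 72)*(¼) = -43*¼ = -43/4 ≈ -10.750)
d(P(1))*v = ((7 + 0)/(-7 + 0² + 8*0))*(-43/4) = (7/(-7 + 0 + 0))*(-43/4) = (7/(-7))*(-43/4) = -⅐*7*(-43/4) = -1*(-43/4) = 43/4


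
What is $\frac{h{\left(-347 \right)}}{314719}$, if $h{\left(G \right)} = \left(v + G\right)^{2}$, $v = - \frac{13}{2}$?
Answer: $\frac{499849}{1258876} \approx 0.39706$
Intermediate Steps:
$v = - \frac{13}{2}$ ($v = \left(-13\right) \frac{1}{2} = - \frac{13}{2} \approx -6.5$)
$h{\left(G \right)} = \left(- \frac{13}{2} + G\right)^{2}$
$\frac{h{\left(-347 \right)}}{314719} = \frac{\frac{1}{4} \left(-13 + 2 \left(-347\right)\right)^{2}}{314719} = \frac{\left(-13 - 694\right)^{2}}{4} \cdot \frac{1}{314719} = \frac{\left(-707\right)^{2}}{4} \cdot \frac{1}{314719} = \frac{1}{4} \cdot 499849 \cdot \frac{1}{314719} = \frac{499849}{4} \cdot \frac{1}{314719} = \frac{499849}{1258876}$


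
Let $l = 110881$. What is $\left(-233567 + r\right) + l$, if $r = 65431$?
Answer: $-57255$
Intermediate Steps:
$\left(-233567 + r\right) + l = \left(-233567 + 65431\right) + 110881 = -168136 + 110881 = -57255$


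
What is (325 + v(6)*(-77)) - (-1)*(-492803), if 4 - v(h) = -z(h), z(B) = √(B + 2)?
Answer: -492786 - 154*√2 ≈ -4.9300e+5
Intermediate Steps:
z(B) = √(2 + B)
v(h) = 4 + √(2 + h) (v(h) = 4 - (-1)*√(2 + h) = 4 + √(2 + h))
(325 + v(6)*(-77)) - (-1)*(-492803) = (325 + (4 + √(2 + 6))*(-77)) - (-1)*(-492803) = (325 + (4 + √8)*(-77)) - 1*492803 = (325 + (4 + 2*√2)*(-77)) - 492803 = (325 + (-308 - 154*√2)) - 492803 = (17 - 154*√2) - 492803 = -492786 - 154*√2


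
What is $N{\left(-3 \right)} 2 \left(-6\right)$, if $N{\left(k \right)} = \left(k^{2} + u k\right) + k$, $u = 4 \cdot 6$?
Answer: $792$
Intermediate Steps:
$u = 24$
$N{\left(k \right)} = k^{2} + 25 k$ ($N{\left(k \right)} = \left(k^{2} + 24 k\right) + k = k^{2} + 25 k$)
$N{\left(-3 \right)} 2 \left(-6\right) = - 3 \left(25 - 3\right) 2 \left(-6\right) = \left(-3\right) 22 \cdot 2 \left(-6\right) = \left(-66\right) 2 \left(-6\right) = \left(-132\right) \left(-6\right) = 792$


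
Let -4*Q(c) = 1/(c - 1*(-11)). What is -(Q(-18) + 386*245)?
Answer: -2647961/28 ≈ -94570.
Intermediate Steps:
Q(c) = -1/(4*(11 + c)) (Q(c) = -1/(4*(c - 1*(-11))) = -1/(4*(c + 11)) = -1/(4*(11 + c)))
-(Q(-18) + 386*245) = -(-1/(44 + 4*(-18)) + 386*245) = -(-1/(44 - 72) + 94570) = -(-1/(-28) + 94570) = -(-1*(-1/28) + 94570) = -(1/28 + 94570) = -1*2647961/28 = -2647961/28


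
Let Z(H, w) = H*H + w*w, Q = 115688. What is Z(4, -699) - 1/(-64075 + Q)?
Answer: 25218989220/51613 ≈ 4.8862e+5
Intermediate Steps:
Z(H, w) = H² + w²
Z(4, -699) - 1/(-64075 + Q) = (4² + (-699)²) - 1/(-64075 + 115688) = (16 + 488601) - 1/51613 = 488617 - 1*1/51613 = 488617 - 1/51613 = 25218989220/51613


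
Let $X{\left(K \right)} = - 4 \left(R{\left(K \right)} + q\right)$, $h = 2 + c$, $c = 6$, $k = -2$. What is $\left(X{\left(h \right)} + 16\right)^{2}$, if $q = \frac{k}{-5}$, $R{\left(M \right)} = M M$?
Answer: $\frac{1459264}{25} \approx 58371.0$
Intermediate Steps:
$R{\left(M \right)} = M^{2}$
$q = \frac{2}{5}$ ($q = - \frac{2}{-5} = \left(-2\right) \left(- \frac{1}{5}\right) = \frac{2}{5} \approx 0.4$)
$h = 8$ ($h = 2 + 6 = 8$)
$X{\left(K \right)} = - \frac{8}{5} - 4 K^{2}$ ($X{\left(K \right)} = - 4 \left(K^{2} + \frac{2}{5}\right) = - 4 \left(\frac{2}{5} + K^{2}\right) = - \frac{8}{5} - 4 K^{2}$)
$\left(X{\left(h \right)} + 16\right)^{2} = \left(\left(- \frac{8}{5} - 4 \cdot 8^{2}\right) + 16\right)^{2} = \left(\left(- \frac{8}{5} - 256\right) + 16\right)^{2} = \left(- \frac{1288}{5} + 16\right)^{2} = \left(- \frac{1208}{5}\right)^{2} = \frac{1459264}{25}$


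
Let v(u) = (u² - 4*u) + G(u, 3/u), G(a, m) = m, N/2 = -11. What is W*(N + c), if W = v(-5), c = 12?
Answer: -444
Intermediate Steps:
N = -22 (N = 2*(-11) = -22)
v(u) = u² - 4*u + 3/u (v(u) = (u² - 4*u) + 3/u = u² - 4*u + 3/u)
W = 222/5 (W = (3 + (-5)²*(-4 - 5))/(-5) = -(3 + 25*(-9))/5 = -(3 - 225)/5 = -⅕*(-222) = 222/5 ≈ 44.400)
W*(N + c) = 222*(-22 + 12)/5 = (222/5)*(-10) = -444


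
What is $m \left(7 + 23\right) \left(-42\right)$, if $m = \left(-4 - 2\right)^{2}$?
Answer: $-45360$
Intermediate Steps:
$m = 36$ ($m = \left(-6\right)^{2} = 36$)
$m \left(7 + 23\right) \left(-42\right) = 36 \left(7 + 23\right) \left(-42\right) = 36 \cdot 30 \left(-42\right) = 1080 \left(-42\right) = -45360$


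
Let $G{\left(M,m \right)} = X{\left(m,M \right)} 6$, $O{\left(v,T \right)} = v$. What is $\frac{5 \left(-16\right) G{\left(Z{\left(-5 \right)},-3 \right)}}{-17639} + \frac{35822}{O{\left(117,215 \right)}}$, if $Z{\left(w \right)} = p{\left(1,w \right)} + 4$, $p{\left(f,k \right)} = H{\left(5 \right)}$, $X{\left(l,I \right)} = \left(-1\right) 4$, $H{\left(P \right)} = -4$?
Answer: $\frac{631639618}{2063763} \approx 306.06$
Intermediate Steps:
$X{\left(l,I \right)} = -4$
$p{\left(f,k \right)} = -4$
$Z{\left(w \right)} = 0$ ($Z{\left(w \right)} = -4 + 4 = 0$)
$G{\left(M,m \right)} = -24$ ($G{\left(M,m \right)} = \left(-4\right) 6 = -24$)
$\frac{5 \left(-16\right) G{\left(Z{\left(-5 \right)},-3 \right)}}{-17639} + \frac{35822}{O{\left(117,215 \right)}} = \frac{5 \left(-16\right) \left(-24\right)}{-17639} + \frac{35822}{117} = \left(-80\right) \left(-24\right) \left(- \frac{1}{17639}\right) + 35822 \cdot \frac{1}{117} = 1920 \left(- \frac{1}{17639}\right) + \frac{35822}{117} = - \frac{1920}{17639} + \frac{35822}{117} = \frac{631639618}{2063763}$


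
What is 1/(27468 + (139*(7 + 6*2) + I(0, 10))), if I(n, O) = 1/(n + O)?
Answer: 10/301091 ≈ 3.3213e-5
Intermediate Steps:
I(n, O) = 1/(O + n)
1/(27468 + (139*(7 + 6*2) + I(0, 10))) = 1/(27468 + (139*(7 + 6*2) + 1/(10 + 0))) = 1/(27468 + (139*(7 + 12) + 1/10)) = 1/(27468 + (139*19 + ⅒)) = 1/(27468 + (2641 + ⅒)) = 1/(27468 + 26411/10) = 1/(301091/10) = 10/301091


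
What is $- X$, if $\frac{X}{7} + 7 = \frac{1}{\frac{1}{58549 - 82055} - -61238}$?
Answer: $\frac{70533396381}{1439460427} \approx 49.0$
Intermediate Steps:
$X = - \frac{70533396381}{1439460427}$ ($X = -49 + \frac{7}{\frac{1}{58549 - 82055} - -61238} = -49 + \frac{7}{\frac{1}{-23506} + 61238} = -49 + \frac{7}{- \frac{1}{23506} + 61238} = -49 + \frac{7}{\frac{1439460427}{23506}} = -49 + 7 \cdot \frac{23506}{1439460427} = -49 + \frac{164542}{1439460427} = - \frac{70533396381}{1439460427} \approx -49.0$)
$- X = \left(-1\right) \left(- \frac{70533396381}{1439460427}\right) = \frac{70533396381}{1439460427}$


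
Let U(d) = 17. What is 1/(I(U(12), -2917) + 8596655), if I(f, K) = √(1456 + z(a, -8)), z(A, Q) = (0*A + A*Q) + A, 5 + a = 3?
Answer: 1719331/14780495437511 - 7*√30/73902477187555 ≈ 1.1632e-7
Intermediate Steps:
a = -2 (a = -5 + 3 = -2)
z(A, Q) = A + A*Q (z(A, Q) = (0 + A*Q) + A = A*Q + A = A + A*Q)
I(f, K) = 7*√30 (I(f, K) = √(1456 - 2*(1 - 8)) = √(1456 - 2*(-7)) = √(1456 + 14) = √1470 = 7*√30)
1/(I(U(12), -2917) + 8596655) = 1/(7*√30 + 8596655) = 1/(8596655 + 7*√30)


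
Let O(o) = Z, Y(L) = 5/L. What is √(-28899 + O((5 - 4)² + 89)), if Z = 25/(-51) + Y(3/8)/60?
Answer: 2*I*√18791749/51 ≈ 170.0*I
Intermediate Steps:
Z = -41/153 (Z = 25/(-51) + (5/((3/8)))/60 = 25*(-1/51) + (5/((3*(⅛))))*(1/60) = -25/51 + (5/(3/8))*(1/60) = -25/51 + (5*(8/3))*(1/60) = -25/51 + (40/3)*(1/60) = -25/51 + 2/9 = -41/153 ≈ -0.26797)
O(o) = -41/153
√(-28899 + O((5 - 4)² + 89)) = √(-28899 - 41/153) = √(-4421588/153) = 2*I*√18791749/51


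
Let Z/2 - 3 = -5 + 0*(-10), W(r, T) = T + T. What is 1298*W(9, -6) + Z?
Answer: -15580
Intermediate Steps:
W(r, T) = 2*T
Z = -4 (Z = 6 + 2*(-5 + 0*(-10)) = 6 + 2*(-5 + 0) = 6 + 2*(-5) = 6 - 10 = -4)
1298*W(9, -6) + Z = 1298*(2*(-6)) - 4 = 1298*(-12) - 4 = -15576 - 4 = -15580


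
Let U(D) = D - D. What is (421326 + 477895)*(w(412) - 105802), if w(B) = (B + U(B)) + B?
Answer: -94398422138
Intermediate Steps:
U(D) = 0
w(B) = 2*B (w(B) = (B + 0) + B = B + B = 2*B)
(421326 + 477895)*(w(412) - 105802) = (421326 + 477895)*(2*412 - 105802) = 899221*(824 - 105802) = 899221*(-104978) = -94398422138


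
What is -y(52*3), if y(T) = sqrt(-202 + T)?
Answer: -I*sqrt(46) ≈ -6.7823*I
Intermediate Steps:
-y(52*3) = -sqrt(-202 + 52*3) = -sqrt(-202 + 156) = -sqrt(-46) = -I*sqrt(46)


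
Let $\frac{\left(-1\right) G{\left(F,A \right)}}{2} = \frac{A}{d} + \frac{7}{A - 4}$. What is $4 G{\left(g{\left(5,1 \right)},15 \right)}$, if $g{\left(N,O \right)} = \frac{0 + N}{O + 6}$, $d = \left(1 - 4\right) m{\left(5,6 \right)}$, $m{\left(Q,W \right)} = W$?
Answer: $\frac{52}{33} \approx 1.5758$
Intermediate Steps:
$d = -18$ ($d = \left(1 - 4\right) 6 = \left(-3\right) 6 = -18$)
$g{\left(N,O \right)} = \frac{N}{6 + O}$
$G{\left(F,A \right)} = - \frac{14}{-4 + A} + \frac{A}{9}$ ($G{\left(F,A \right)} = - 2 \left(\frac{A}{-18} + \frac{7}{A - 4}\right) = - 2 \left(A \left(- \frac{1}{18}\right) + \frac{7}{A - 4}\right) = - 2 \left(- \frac{A}{18} + \frac{7}{-4 + A}\right) = - 2 \left(\frac{7}{-4 + A} - \frac{A}{18}\right) = - \frac{14}{-4 + A} + \frac{A}{9}$)
$4 G{\left(g{\left(5,1 \right)},15 \right)} = 4 \frac{-126 + 15^{2} - 60}{9 \left(-4 + 15\right)} = 4 \frac{-126 + 225 - 60}{9 \cdot 11} = 4 \cdot \frac{1}{9} \cdot \frac{1}{11} \cdot 39 = 4 \cdot \frac{13}{33} = \frac{52}{33}$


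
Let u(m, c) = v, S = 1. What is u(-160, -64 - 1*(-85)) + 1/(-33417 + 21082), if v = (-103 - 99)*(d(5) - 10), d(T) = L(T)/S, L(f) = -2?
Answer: 29900039/12335 ≈ 2424.0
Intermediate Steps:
d(T) = -2 (d(T) = -2/1 = -2*1 = -2)
v = 2424 (v = (-103 - 99)*(-2 - 10) = -202*(-12) = 2424)
u(m, c) = 2424
u(-160, -64 - 1*(-85)) + 1/(-33417 + 21082) = 2424 + 1/(-33417 + 21082) = 2424 + 1/(-12335) = 2424 - 1/12335 = 29900039/12335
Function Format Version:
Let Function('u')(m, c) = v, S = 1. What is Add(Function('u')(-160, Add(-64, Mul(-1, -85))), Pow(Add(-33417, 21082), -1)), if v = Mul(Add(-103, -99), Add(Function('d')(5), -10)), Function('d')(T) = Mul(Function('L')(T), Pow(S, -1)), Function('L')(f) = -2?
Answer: Rational(29900039, 12335) ≈ 2424.0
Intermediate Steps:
Function('d')(T) = -2 (Function('d')(T) = Mul(-2, Pow(1, -1)) = Mul(-2, 1) = -2)
v = 2424 (v = Mul(Add(-103, -99), Add(-2, -10)) = Mul(-202, -12) = 2424)
Function('u')(m, c) = 2424
Add(Function('u')(-160, Add(-64, Mul(-1, -85))), Pow(Add(-33417, 21082), -1)) = Add(2424, Pow(Add(-33417, 21082), -1)) = Add(2424, Pow(-12335, -1)) = Add(2424, Rational(-1, 12335)) = Rational(29900039, 12335)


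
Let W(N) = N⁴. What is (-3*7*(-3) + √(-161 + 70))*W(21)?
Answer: 12252303 + 194481*I*√91 ≈ 1.2252e+7 + 1.8552e+6*I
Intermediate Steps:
(-3*7*(-3) + √(-161 + 70))*W(21) = (-3*7*(-3) + √(-161 + 70))*21⁴ = (-21*(-3) + √(-91))*194481 = (63 + I*√91)*194481 = 12252303 + 194481*I*√91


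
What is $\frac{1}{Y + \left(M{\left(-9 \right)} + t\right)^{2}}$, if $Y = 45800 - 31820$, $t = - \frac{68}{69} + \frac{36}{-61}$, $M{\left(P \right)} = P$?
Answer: $\frac{17715681}{249646627549} \approx 7.0963 \cdot 10^{-5}$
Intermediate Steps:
$t = - \frac{6632}{4209}$ ($t = \left(-68\right) \frac{1}{69} + 36 \left(- \frac{1}{61}\right) = - \frac{68}{69} - \frac{36}{61} = - \frac{6632}{4209} \approx -1.5757$)
$Y = 13980$ ($Y = 45800 - 31820 = 13980$)
$\frac{1}{Y + \left(M{\left(-9 \right)} + t\right)^{2}} = \frac{1}{13980 + \left(-9 - \frac{6632}{4209}\right)^{2}} = \frac{1}{13980 + \left(- \frac{44513}{4209}\right)^{2}} = \frac{1}{13980 + \frac{1981407169}{17715681}} = \frac{1}{\frac{249646627549}{17715681}} = \frac{17715681}{249646627549}$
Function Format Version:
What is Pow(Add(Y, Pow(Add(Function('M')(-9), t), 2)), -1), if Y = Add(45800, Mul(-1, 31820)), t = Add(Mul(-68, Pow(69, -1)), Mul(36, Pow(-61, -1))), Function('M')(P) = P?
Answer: Rational(17715681, 249646627549) ≈ 7.0963e-5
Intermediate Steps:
t = Rational(-6632, 4209) (t = Add(Mul(-68, Rational(1, 69)), Mul(36, Rational(-1, 61))) = Add(Rational(-68, 69), Rational(-36, 61)) = Rational(-6632, 4209) ≈ -1.5757)
Y = 13980 (Y = Add(45800, -31820) = 13980)
Pow(Add(Y, Pow(Add(Function('M')(-9), t), 2)), -1) = Pow(Add(13980, Pow(Add(-9, Rational(-6632, 4209)), 2)), -1) = Pow(Add(13980, Pow(Rational(-44513, 4209), 2)), -1) = Pow(Add(13980, Rational(1981407169, 17715681)), -1) = Pow(Rational(249646627549, 17715681), -1) = Rational(17715681, 249646627549)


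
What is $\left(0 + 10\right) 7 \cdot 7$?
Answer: $490$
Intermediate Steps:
$\left(0 + 10\right) 7 \cdot 7 = 10 \cdot 7 \cdot 7 = 70 \cdot 7 = 490$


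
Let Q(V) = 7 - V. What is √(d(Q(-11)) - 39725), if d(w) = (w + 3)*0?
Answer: 5*I*√1589 ≈ 199.31*I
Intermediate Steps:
d(w) = 0 (d(w) = (3 + w)*0 = 0)
√(d(Q(-11)) - 39725) = √(0 - 39725) = √(-39725) = 5*I*√1589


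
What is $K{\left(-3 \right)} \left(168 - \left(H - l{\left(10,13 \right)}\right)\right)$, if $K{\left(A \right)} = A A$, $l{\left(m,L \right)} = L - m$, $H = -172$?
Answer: $3087$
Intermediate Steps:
$K{\left(A \right)} = A^{2}$
$K{\left(-3 \right)} \left(168 - \left(H - l{\left(10,13 \right)}\right)\right) = \left(-3\right)^{2} \left(168 + \left(\left(13 - 10\right) - -172\right)\right) = 9 \left(168 + \left(\left(13 - 10\right) + 172\right)\right) = 9 \left(168 + \left(3 + 172\right)\right) = 9 \left(168 + 175\right) = 9 \cdot 343 = 3087$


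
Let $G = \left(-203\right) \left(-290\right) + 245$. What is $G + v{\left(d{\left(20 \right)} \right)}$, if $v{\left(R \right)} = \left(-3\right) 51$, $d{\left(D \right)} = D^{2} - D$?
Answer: $58962$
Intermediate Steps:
$v{\left(R \right)} = -153$
$G = 59115$ ($G = 58870 + 245 = 59115$)
$G + v{\left(d{\left(20 \right)} \right)} = 59115 - 153 = 58962$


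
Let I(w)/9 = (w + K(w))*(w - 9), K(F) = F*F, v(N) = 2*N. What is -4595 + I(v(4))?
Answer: -5243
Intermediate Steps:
K(F) = F²
I(w) = 9*(-9 + w)*(w + w²) (I(w) = 9*((w + w²)*(w - 9)) = 9*((w + w²)*(-9 + w)) = 9*((-9 + w)*(w + w²)) = 9*(-9 + w)*(w + w²))
-4595 + I(v(4)) = -4595 + 9*(2*4)*(-9 + (2*4)² - 16*4) = -4595 + 9*8*(-9 + 8² - 8*8) = -4595 + 9*8*(-9 + 64 - 64) = -4595 + 9*8*(-9) = -4595 - 648 = -5243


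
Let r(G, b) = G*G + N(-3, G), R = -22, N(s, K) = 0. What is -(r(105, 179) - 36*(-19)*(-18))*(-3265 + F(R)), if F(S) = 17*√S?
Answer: -4202055 + 21879*I*√22 ≈ -4.2021e+6 + 1.0262e+5*I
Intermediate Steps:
r(G, b) = G² (r(G, b) = G*G + 0 = G² + 0 = G²)
-(r(105, 179) - 36*(-19)*(-18))*(-3265 + F(R)) = -(105² - 36*(-19)*(-18))*(-3265 + 17*√(-22)) = -(11025 + 684*(-18))*(-3265 + 17*(I*√22)) = -(11025 - 12312)*(-3265 + 17*I*√22) = -(-1287)*(-3265 + 17*I*√22) = -(4202055 - 21879*I*√22) = -4202055 + 21879*I*√22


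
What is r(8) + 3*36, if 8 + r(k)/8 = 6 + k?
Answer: 156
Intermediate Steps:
r(k) = -16 + 8*k (r(k) = -64 + 8*(6 + k) = -64 + (48 + 8*k) = -16 + 8*k)
r(8) + 3*36 = (-16 + 8*8) + 3*36 = (-16 + 64) + 108 = 48 + 108 = 156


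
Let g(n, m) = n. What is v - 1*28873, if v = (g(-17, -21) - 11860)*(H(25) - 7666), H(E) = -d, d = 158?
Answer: 92896775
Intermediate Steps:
H(E) = -158 (H(E) = -1*158 = -158)
v = 92925648 (v = (-17 - 11860)*(-158 - 7666) = -11877*(-7824) = 92925648)
v - 1*28873 = 92925648 - 1*28873 = 92925648 - 28873 = 92896775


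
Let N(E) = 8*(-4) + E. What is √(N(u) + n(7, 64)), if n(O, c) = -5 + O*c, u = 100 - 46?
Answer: √465 ≈ 21.564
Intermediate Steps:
u = 54
N(E) = -32 + E
√(N(u) + n(7, 64)) = √((-32 + 54) + (-5 + 7*64)) = √(22 + (-5 + 448)) = √(22 + 443) = √465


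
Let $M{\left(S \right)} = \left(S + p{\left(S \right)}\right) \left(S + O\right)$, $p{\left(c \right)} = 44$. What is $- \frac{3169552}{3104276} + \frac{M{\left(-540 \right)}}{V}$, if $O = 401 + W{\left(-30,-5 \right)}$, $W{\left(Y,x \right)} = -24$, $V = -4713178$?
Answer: $- \frac{61248537348}{58995989311} \approx -1.0382$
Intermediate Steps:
$O = 377$ ($O = 401 - 24 = 377$)
$M{\left(S \right)} = \left(44 + S\right) \left(377 + S\right)$ ($M{\left(S \right)} = \left(S + 44\right) \left(S + 377\right) = \left(44 + S\right) \left(377 + S\right)$)
$- \frac{3169552}{3104276} + \frac{M{\left(-540 \right)}}{V} = - \frac{3169552}{3104276} + \frac{16588 + \left(-540\right)^{2} + 421 \left(-540\right)}{-4713178} = \left(-3169552\right) \frac{1}{3104276} + \left(16588 + 291600 - 227340\right) \left(- \frac{1}{4713178}\right) = - \frac{792388}{776069} + 80848 \left(- \frac{1}{4713178}\right) = - \frac{792388}{776069} - \frac{1304}{76019} = - \frac{61248537348}{58995989311}$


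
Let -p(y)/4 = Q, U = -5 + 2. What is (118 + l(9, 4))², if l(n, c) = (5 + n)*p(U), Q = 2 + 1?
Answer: 2500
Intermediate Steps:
U = -3
Q = 3
p(y) = -12 (p(y) = -4*3 = -12)
l(n, c) = -60 - 12*n (l(n, c) = (5 + n)*(-12) = -60 - 12*n)
(118 + l(9, 4))² = (118 + (-60 - 12*9))² = (118 + (-60 - 108))² = (118 - 168)² = (-50)² = 2500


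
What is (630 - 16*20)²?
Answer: 96100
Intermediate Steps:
(630 - 16*20)² = (630 - 320)² = 310² = 96100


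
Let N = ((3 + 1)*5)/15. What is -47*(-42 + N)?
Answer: 5734/3 ≈ 1911.3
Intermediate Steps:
N = 4/3 (N = (4*5)*(1/15) = 20*(1/15) = 4/3 ≈ 1.3333)
-47*(-42 + N) = -47*(-42 + 4/3) = -47*(-122/3) = 5734/3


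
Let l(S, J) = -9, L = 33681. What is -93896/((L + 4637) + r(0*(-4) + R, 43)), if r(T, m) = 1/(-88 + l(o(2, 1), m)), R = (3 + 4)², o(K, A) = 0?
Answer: -827992/337895 ≈ -2.4504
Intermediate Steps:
R = 49 (R = 7² = 49)
r(T, m) = -1/97 (r(T, m) = 1/(-88 - 9) = 1/(-97) = -1/97)
-93896/((L + 4637) + r(0*(-4) + R, 43)) = -93896/((33681 + 4637) - 1/97) = -93896/(38318 - 1/97) = -93896/3716845/97 = -93896*97/3716845 = -827992/337895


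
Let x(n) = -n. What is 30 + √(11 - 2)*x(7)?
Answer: 9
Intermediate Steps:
30 + √(11 - 2)*x(7) = 30 + √(11 - 2)*(-1*7) = 30 + √9*(-7) = 30 + 3*(-7) = 30 - 21 = 9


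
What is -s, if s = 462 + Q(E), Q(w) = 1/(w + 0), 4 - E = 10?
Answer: -2771/6 ≈ -461.83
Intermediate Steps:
E = -6 (E = 4 - 1*10 = 4 - 10 = -6)
Q(w) = 1/w
s = 2771/6 (s = 462 + 1/(-6) = 462 - 1/6 = 2771/6 ≈ 461.83)
-s = -1*2771/6 = -2771/6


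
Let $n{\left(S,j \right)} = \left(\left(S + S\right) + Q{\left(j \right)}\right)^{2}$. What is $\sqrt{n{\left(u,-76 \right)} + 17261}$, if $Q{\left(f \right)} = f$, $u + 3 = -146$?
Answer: $\sqrt{157137} \approx 396.41$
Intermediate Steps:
$u = -149$ ($u = -3 - 146 = -149$)
$n{\left(S,j \right)} = \left(j + 2 S\right)^{2}$ ($n{\left(S,j \right)} = \left(\left(S + S\right) + j\right)^{2} = \left(2 S + j\right)^{2} = \left(j + 2 S\right)^{2}$)
$\sqrt{n{\left(u,-76 \right)} + 17261} = \sqrt{\left(-76 + 2 \left(-149\right)\right)^{2} + 17261} = \sqrt{\left(-76 - 298\right)^{2} + 17261} = \sqrt{\left(-374\right)^{2} + 17261} = \sqrt{139876 + 17261} = \sqrt{157137}$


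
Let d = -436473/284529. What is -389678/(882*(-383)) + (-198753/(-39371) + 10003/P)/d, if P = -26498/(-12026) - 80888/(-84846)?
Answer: -536994460703848181145217355/259693182680954569227639 ≈ -2067.8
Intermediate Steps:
d = -145491/94843 (d = -436473*1/284529 = -145491/94843 ≈ -1.5340)
P = 805252099/255089499 (P = -26498*(-1/12026) - 80888*(-1/84846) = 13249/6013 + 40444/42423 = 805252099/255089499 ≈ 3.1567)
-389678/(882*(-383)) + (-198753/(-39371) + 10003/P)/d = -389678/(882*(-383)) + (-198753/(-39371) + 10003/(805252099/255089499))/(-145491/94843) = -389678/(-337806) + (-198753*(-1/39371) + 10003*(255089499/805252099))*(-94843/145491) = -389678*(-1/337806) + (198753/39371 + 2551660258497/805252099)*(-94843/145491) = 194839/168903 + (100621462307717934/31703580389729)*(-94843/145491) = 194839/168903 - 3181080449883630671454/1537528538160687313 = -536994460703848181145217355/259693182680954569227639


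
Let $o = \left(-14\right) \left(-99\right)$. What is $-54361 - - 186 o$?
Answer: $203435$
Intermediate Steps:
$o = 1386$
$-54361 - - 186 o = -54361 - \left(-186\right) 1386 = -54361 - -257796 = -54361 + 257796 = 203435$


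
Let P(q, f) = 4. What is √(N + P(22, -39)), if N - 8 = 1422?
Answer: √1434 ≈ 37.868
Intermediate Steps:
N = 1430 (N = 8 + 1422 = 1430)
√(N + P(22, -39)) = √(1430 + 4) = √1434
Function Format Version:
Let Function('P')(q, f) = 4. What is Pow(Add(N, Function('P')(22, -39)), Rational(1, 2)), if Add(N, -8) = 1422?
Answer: Pow(1434, Rational(1, 2)) ≈ 37.868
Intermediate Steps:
N = 1430 (N = Add(8, 1422) = 1430)
Pow(Add(N, Function('P')(22, -39)), Rational(1, 2)) = Pow(Add(1430, 4), Rational(1, 2)) = Pow(1434, Rational(1, 2))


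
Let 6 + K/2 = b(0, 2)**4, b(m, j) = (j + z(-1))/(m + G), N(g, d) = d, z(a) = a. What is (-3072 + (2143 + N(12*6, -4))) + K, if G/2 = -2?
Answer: -120959/128 ≈ -944.99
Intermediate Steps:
G = -4 (G = 2*(-2) = -4)
b(m, j) = (-1 + j)/(-4 + m) (b(m, j) = (j - 1)/(m - 4) = (-1 + j)/(-4 + m))
K = -1535/128 (K = -12 + 2*((-1 + 2)/(-4 + 0))**4 = -12 + 2*(1/(-4))**4 = -12 + 2*(-1/4*1)**4 = -12 + 2*(-1/4)**4 = -12 + 2*(1/256) = -12 + 1/128 = -1535/128 ≈ -11.992)
(-3072 + (2143 + N(12*6, -4))) + K = (-3072 + (2143 - 4)) - 1535/128 = (-3072 + 2139) - 1535/128 = -933 - 1535/128 = -120959/128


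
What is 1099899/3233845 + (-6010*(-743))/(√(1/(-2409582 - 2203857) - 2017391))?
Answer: 1099899/3233845 - 446543*I*√1717511428669955934/186142206353 ≈ 0.34012 - 3143.9*I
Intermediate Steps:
1099899/3233845 + (-6010*(-743))/(√(1/(-2409582 - 2203857) - 2017391)) = 1099899*(1/3233845) + 4465430/(√(1/(-4613439) - 2017391)) = 1099899/3233845 + 4465430/(√(-1/4613439 - 2017391)) = 1099899/3233845 + 4465430/(√(-9307110317650/4613439)) = 1099899/3233845 + 4465430/((5*I*√1717511428669955934/4613439)) = 1099899/3233845 + 4465430*(-I*√1717511428669955934/1861422063530) = 1099899/3233845 - 446543*I*√1717511428669955934/186142206353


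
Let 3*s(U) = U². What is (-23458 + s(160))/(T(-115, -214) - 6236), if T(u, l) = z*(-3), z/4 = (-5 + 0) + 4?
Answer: 22387/9336 ≈ 2.3979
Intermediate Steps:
z = -4 (z = 4*((-5 + 0) + 4) = 4*(-5 + 4) = 4*(-1) = -4)
T(u, l) = 12 (T(u, l) = -4*(-3) = 12)
s(U) = U²/3
(-23458 + s(160))/(T(-115, -214) - 6236) = (-23458 + (⅓)*160²)/(12 - 6236) = (-23458 + (⅓)*25600)/(-6224) = (-23458 + 25600/3)*(-1/6224) = -44774/3*(-1/6224) = 22387/9336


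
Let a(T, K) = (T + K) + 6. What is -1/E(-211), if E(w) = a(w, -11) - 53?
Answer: 1/269 ≈ 0.0037175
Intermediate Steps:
a(T, K) = 6 + K + T (a(T, K) = (K + T) + 6 = 6 + K + T)
E(w) = -58 + w (E(w) = (6 - 11 + w) - 53 = (-5 + w) - 53 = -58 + w)
-1/E(-211) = -1/(-58 - 211) = -1/(-269) = -1*(-1/269) = 1/269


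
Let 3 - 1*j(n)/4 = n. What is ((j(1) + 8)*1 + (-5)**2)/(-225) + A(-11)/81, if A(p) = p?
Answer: -644/2025 ≈ -0.31802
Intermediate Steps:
j(n) = 12 - 4*n
((j(1) + 8)*1 + (-5)**2)/(-225) + A(-11)/81 = (((12 - 4*1) + 8)*1 + (-5)**2)/(-225) - 11/81 = (((12 - 4) + 8)*1 + 25)*(-1/225) - 11*1/81 = ((8 + 8)*1 + 25)*(-1/225) - 11/81 = (16*1 + 25)*(-1/225) - 11/81 = (16 + 25)*(-1/225) - 11/81 = 41*(-1/225) - 11/81 = -41/225 - 11/81 = -644/2025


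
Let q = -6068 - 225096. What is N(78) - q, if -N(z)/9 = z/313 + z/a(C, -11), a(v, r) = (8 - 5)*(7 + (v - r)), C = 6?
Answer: 289402313/1252 ≈ 2.3115e+5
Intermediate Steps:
q = -231164
a(v, r) = 21 - 3*r + 3*v (a(v, r) = 3*(7 + v - r) = 21 - 3*r + 3*v)
N(z) = -385*z/2504 (N(z) = -9*(z/313 + z/(21 - 3*(-11) + 3*6)) = -9*(z*(1/313) + z/(21 + 33 + 18)) = -9*(z/313 + z/72) = -385*z/2504)
N(78) - q = -385/2504*78 - 1*(-231164) = -15015/1252 + 231164 = 289402313/1252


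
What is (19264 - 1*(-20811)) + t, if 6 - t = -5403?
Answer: 45484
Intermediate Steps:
t = 5409 (t = 6 - 1*(-5403) = 6 + 5403 = 5409)
(19264 - 1*(-20811)) + t = (19264 - 1*(-20811)) + 5409 = (19264 + 20811) + 5409 = 40075 + 5409 = 45484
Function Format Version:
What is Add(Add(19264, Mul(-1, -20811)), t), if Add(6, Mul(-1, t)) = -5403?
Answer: 45484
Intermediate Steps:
t = 5409 (t = Add(6, Mul(-1, -5403)) = Add(6, 5403) = 5409)
Add(Add(19264, Mul(-1, -20811)), t) = Add(Add(19264, Mul(-1, -20811)), 5409) = Add(Add(19264, 20811), 5409) = Add(40075, 5409) = 45484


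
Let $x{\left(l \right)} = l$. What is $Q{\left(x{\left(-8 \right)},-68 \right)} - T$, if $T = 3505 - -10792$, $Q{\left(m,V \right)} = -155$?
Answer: $-14452$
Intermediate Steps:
$T = 14297$ ($T = 3505 + 10792 = 14297$)
$Q{\left(x{\left(-8 \right)},-68 \right)} - T = -155 - 14297 = -14452$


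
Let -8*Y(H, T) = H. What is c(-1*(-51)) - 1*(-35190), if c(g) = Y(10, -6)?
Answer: 140755/4 ≈ 35189.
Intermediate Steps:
Y(H, T) = -H/8
c(g) = -5/4 (c(g) = -⅛*10 = -5/4)
c(-1*(-51)) - 1*(-35190) = -5/4 - 1*(-35190) = -5/4 + 35190 = 140755/4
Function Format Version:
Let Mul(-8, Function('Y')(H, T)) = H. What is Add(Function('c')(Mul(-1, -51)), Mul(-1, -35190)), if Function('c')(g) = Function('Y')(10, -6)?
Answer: Rational(140755, 4) ≈ 35189.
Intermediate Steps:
Function('Y')(H, T) = Mul(Rational(-1, 8), H)
Function('c')(g) = Rational(-5, 4) (Function('c')(g) = Mul(Rational(-1, 8), 10) = Rational(-5, 4))
Add(Function('c')(Mul(-1, -51)), Mul(-1, -35190)) = Add(Rational(-5, 4), Mul(-1, -35190)) = Add(Rational(-5, 4), 35190) = Rational(140755, 4)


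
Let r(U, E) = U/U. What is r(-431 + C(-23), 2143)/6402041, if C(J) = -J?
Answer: 1/6402041 ≈ 1.5620e-7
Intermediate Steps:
r(U, E) = 1
r(-431 + C(-23), 2143)/6402041 = 1/6402041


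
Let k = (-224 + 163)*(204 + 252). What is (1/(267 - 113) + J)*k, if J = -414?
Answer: 886704540/77 ≈ 1.1516e+7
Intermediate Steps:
k = -27816 (k = -61*456 = -27816)
(1/(267 - 113) + J)*k = (1/(267 - 113) - 414)*(-27816) = (1/154 - 414)*(-27816) = -63755/154*(-27816) = 886704540/77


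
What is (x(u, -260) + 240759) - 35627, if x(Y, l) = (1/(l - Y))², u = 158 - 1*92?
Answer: 21800608433/106276 ≈ 2.0513e+5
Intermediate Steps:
u = 66 (u = 158 - 92 = 66)
x(Y, l) = (l - Y)⁻²
(x(u, -260) + 240759) - 35627 = ((66 - 1*(-260))⁻² + 240759) - 35627 = ((66 + 260)⁻² + 240759) - 35627 = (326⁻² + 240759) - 35627 = (1/106276 + 240759) - 35627 = 25586903485/106276 - 35627 = 21800608433/106276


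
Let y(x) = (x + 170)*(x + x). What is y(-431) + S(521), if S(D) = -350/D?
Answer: 117215272/521 ≈ 2.2498e+5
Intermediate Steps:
y(x) = 2*x*(170 + x) (y(x) = (170 + x)*(2*x) = 2*x*(170 + x))
y(-431) + S(521) = 2*(-431)*(170 - 431) - 350/521 = 2*(-431)*(-261) - 350*1/521 = 224982 - 350/521 = 117215272/521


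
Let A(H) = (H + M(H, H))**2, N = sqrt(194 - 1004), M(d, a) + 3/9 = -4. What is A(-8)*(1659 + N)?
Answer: 757057/3 + 1369*I*sqrt(10) ≈ 2.5235e+5 + 4329.2*I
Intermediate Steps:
M(d, a) = -13/3 (M(d, a) = -1/3 - 4 = -13/3)
N = 9*I*sqrt(10) (N = sqrt(-810) = 9*I*sqrt(10) ≈ 28.461*I)
A(H) = (-13/3 + H)**2 (A(H) = (H - 13/3)**2 = (-13/3 + H)**2)
A(-8)*(1659 + N) = ((-13 + 3*(-8))**2/9)*(1659 + 9*I*sqrt(10)) = ((-13 - 24)**2/9)*(1659 + 9*I*sqrt(10)) = ((1/9)*(-37)**2)*(1659 + 9*I*sqrt(10)) = ((1/9)*1369)*(1659 + 9*I*sqrt(10)) = 1369*(1659 + 9*I*sqrt(10))/9 = 757057/3 + 1369*I*sqrt(10)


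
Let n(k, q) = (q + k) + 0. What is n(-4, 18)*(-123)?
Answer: -1722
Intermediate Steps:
n(k, q) = k + q (n(k, q) = (k + q) + 0 = k + q)
n(-4, 18)*(-123) = (-4 + 18)*(-123) = 14*(-123) = -1722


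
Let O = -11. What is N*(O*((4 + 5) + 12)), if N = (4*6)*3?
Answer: -16632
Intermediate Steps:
N = 72 (N = 24*3 = 72)
N*(O*((4 + 5) + 12)) = 72*(-11*((4 + 5) + 12)) = 72*(-11*(9 + 12)) = 72*(-11*21) = 72*(-231) = -16632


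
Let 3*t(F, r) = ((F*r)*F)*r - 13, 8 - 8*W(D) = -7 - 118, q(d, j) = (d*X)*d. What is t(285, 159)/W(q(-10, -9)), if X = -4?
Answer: 16427593696/399 ≈ 4.1172e+7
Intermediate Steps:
q(d, j) = -4*d**2 (q(d, j) = (d*(-4))*d = (-4*d)*d = -4*d**2)
W(D) = 133/8 (W(D) = 1 - (-7 - 118)/8 = 1 - 1/8*(-125) = 1 + 125/8 = 133/8)
t(F, r) = -13/3 + F**2*r**2/3 (t(F, r) = (((F*r)*F)*r - 13)/3 = ((r*F**2)*r - 13)/3 = (F**2*r**2 - 13)/3 = (-13 + F**2*r**2)/3 = -13/3 + F**2*r**2/3)
t(285, 159)/W(q(-10, -9)) = (-13/3 + (1/3)*285**2*159**2)/(133/8) = (-13/3 + (1/3)*81225*25281)*(8/133) = (-13/3 + 684483075)*(8/133) = (2053449212/3)*(8/133) = 16427593696/399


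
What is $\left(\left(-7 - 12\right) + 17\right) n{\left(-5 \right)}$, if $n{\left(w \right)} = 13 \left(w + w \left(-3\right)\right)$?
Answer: $-260$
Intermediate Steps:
$n{\left(w \right)} = - 26 w$ ($n{\left(w \right)} = 13 \left(w - 3 w\right) = 13 \left(- 2 w\right) = - 26 w$)
$\left(\left(-7 - 12\right) + 17\right) n{\left(-5 \right)} = \left(\left(-7 - 12\right) + 17\right) \left(\left(-26\right) \left(-5\right)\right) = \left(-19 + 17\right) 130 = \left(-2\right) 130 = -260$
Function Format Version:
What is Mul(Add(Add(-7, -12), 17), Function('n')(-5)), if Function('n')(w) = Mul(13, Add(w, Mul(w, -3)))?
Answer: -260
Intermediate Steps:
Function('n')(w) = Mul(-26, w) (Function('n')(w) = Mul(13, Add(w, Mul(-3, w))) = Mul(13, Mul(-2, w)) = Mul(-26, w))
Mul(Add(Add(-7, -12), 17), Function('n')(-5)) = Mul(Add(Add(-7, -12), 17), Mul(-26, -5)) = Mul(Add(-19, 17), 130) = Mul(-2, 130) = -260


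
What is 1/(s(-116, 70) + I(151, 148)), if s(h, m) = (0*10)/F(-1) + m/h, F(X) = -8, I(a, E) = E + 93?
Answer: 58/13943 ≈ 0.0041598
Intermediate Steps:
I(a, E) = 93 + E
s(h, m) = m/h (s(h, m) = (0*10)/(-8) + m/h = 0*(-⅛) + m/h = 0 + m/h = m/h)
1/(s(-116, 70) + I(151, 148)) = 1/(70/(-116) + (93 + 148)) = 1/(70*(-1/116) + 241) = 1/(-35/58 + 241) = 1/(13943/58) = 58/13943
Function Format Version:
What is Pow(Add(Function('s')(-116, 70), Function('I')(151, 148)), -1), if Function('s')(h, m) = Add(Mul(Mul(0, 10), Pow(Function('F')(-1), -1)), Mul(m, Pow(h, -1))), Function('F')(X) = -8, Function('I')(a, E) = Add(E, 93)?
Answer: Rational(58, 13943) ≈ 0.0041598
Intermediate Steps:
Function('I')(a, E) = Add(93, E)
Function('s')(h, m) = Mul(m, Pow(h, -1)) (Function('s')(h, m) = Add(Mul(Mul(0, 10), Pow(-8, -1)), Mul(m, Pow(h, -1))) = Add(Mul(0, Rational(-1, 8)), Mul(m, Pow(h, -1))) = Add(0, Mul(m, Pow(h, -1))) = Mul(m, Pow(h, -1)))
Pow(Add(Function('s')(-116, 70), Function('I')(151, 148)), -1) = Pow(Add(Mul(70, Pow(-116, -1)), Add(93, 148)), -1) = Pow(Add(Mul(70, Rational(-1, 116)), 241), -1) = Pow(Add(Rational(-35, 58), 241), -1) = Pow(Rational(13943, 58), -1) = Rational(58, 13943)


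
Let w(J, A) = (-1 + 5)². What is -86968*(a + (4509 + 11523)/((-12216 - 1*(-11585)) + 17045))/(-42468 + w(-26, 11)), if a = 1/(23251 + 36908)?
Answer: 10484921892242/5239902501669 ≈ 2.0010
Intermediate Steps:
w(J, A) = 16 (w(J, A) = 4² = 16)
a = 1/60159 ≈ 1.6623e-5
-86968*(a + (4509 + 11523)/((-12216 - 1*(-11585)) + 17045))/(-42468 + w(-26, 11)) = -86968*(1/60159 + (4509 + 11523)/((-12216 - 1*(-11585)) + 17045))/(-42468 + 16) = -(-21742/638467467 - 348567744/(10613*((-12216 + 11585) + 17045))) = -(-21742/638467467 - 348567744/(10613*(-631 + 17045))) = -86968/((-42452/(1/60159 + 16032/16414))) = -86968/((-42452/(1/60159 + 16032*(1/16414)))) = -86968/((-42452/(1/60159 + 8016/8207))) = -86968/((-42452/482242751/493724913)) = -86968/((-42452*493724913/482242751)) = -86968/(-20959610006676/482242751) = -86968*(-482242751/20959610006676) = 10484921892242/5239902501669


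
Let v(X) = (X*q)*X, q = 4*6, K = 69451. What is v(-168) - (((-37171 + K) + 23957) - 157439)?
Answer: 778578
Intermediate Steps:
q = 24
v(X) = 24*X**2 (v(X) = (X*24)*X = (24*X)*X = 24*X**2)
v(-168) - (((-37171 + K) + 23957) - 157439) = 24*(-168)**2 - (((-37171 + 69451) + 23957) - 157439) = 24*28224 - ((32280 + 23957) - 157439) = 677376 - (56237 - 157439) = 677376 - 1*(-101202) = 677376 + 101202 = 778578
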